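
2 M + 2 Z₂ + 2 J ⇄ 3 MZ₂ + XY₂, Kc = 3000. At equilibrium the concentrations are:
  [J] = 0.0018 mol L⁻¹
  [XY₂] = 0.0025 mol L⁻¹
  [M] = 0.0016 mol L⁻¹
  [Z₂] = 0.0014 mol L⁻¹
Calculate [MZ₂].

[MZ₂] = 2.7×10⁻⁴ mol L⁻¹

At equilibrium, Kc = [MZ₂]³·[XY₂] / ([M]²·[Z₂]²·[J]²) = 3000.
([MZ₂])³·(0.0025) / ((0.0016)²·(0.0014)²·(0.0018)²) = 3000
[MZ₂]³ = 1.95×10⁻¹¹ ⇒ [MZ₂] = 2.7×10⁻⁴ mol L⁻¹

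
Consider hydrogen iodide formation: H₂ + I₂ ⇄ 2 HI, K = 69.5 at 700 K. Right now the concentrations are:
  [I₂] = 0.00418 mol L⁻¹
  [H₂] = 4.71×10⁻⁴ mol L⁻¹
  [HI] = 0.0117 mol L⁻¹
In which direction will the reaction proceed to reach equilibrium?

at equilibrium

Q = [HI]² / ([H₂]·[I₂]) = (0.0117)² / ((4.71×10⁻⁴)·(0.00418)) = 69.5
Q = 69.5 = K, so the system is already at equilibrium.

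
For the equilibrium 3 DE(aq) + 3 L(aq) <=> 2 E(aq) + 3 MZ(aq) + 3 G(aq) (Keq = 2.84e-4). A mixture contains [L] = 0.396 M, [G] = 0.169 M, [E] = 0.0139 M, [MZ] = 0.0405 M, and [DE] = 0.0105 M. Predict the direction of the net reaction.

reverse (toward reactants)

Q = [E]²·[MZ]³·[G]³ / ([DE]³·[L]³) = (0.0139)²·(0.0405)³·(0.169)³ / ((0.0105)³·(0.396)³) = 8.62e-4
Q = 8.62e-4 > Keq = 2.84e-4, so the reverse reaction proceeds.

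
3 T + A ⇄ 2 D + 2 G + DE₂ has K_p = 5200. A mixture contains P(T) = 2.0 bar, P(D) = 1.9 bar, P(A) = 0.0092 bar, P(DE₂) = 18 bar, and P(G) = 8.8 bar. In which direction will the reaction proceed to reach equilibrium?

Q_p = P(D)²·P(G)²·P(DE₂) / (P(T)³·P(A)) = (1.9)²·(8.8)²·(18) / ((2.0)³·(0.0092)) = 68000
Q_p = 68000 > K_p = 5200, so the reverse reaction proceeds.

in the reverse direction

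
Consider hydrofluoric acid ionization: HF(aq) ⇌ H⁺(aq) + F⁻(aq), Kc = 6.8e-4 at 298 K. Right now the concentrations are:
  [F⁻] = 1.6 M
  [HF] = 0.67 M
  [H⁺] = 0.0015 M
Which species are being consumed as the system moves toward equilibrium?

H⁺, F⁻ (products)

Qc = [H⁺]·[F⁻] / [HF] = (0.0015)·(1.6) / (0.67) = 0.0036
Qc = 0.0036 > Kc = 6.8e-4: net reverse reaction.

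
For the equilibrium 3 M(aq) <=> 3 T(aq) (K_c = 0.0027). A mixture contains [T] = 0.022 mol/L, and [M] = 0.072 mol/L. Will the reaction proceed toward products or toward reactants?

Q_c = [T]³ / [M]³ = (0.022)³ / (0.072)³ = 0.029
Q_c = 0.029 > K_c = 0.0027, so the reverse reaction proceeds.

reverse (toward reactants)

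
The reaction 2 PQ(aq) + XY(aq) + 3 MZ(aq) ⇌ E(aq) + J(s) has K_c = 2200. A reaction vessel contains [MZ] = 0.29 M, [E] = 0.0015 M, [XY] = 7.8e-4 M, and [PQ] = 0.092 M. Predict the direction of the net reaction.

in the reverse direction

(J is a pure solid — omitted from Q_c.)
Q_c = [E] / ([PQ]²·[XY]·[MZ]³) = (0.0015) / ((0.092)²·(7.8e-4)·(0.29)³) = 9300
Q_c = 9300 > K_c = 2200, so the reverse reaction proceeds.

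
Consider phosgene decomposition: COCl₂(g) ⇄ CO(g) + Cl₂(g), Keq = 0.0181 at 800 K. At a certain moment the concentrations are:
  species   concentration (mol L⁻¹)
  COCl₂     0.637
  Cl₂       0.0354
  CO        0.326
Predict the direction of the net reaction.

neither direction; the system is at equilibrium

Q = [CO]·[Cl₂] / [COCl₂] = (0.326)·(0.0354) / (0.637) = 0.0181
Q = 0.0181 = Keq, so the system is already at equilibrium.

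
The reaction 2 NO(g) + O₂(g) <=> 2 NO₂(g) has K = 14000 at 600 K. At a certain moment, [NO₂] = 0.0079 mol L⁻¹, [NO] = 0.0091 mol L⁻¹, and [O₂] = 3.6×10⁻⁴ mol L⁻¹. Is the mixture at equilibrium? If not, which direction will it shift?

no; Q < K, reaction proceeds forward

Q = [NO₂]² / ([NO]²·[O₂]) = (0.0079)² / ((0.0091)²·(3.6×10⁻⁴)) = 2100
Q = 2100 < K = 14000: net forward reaction.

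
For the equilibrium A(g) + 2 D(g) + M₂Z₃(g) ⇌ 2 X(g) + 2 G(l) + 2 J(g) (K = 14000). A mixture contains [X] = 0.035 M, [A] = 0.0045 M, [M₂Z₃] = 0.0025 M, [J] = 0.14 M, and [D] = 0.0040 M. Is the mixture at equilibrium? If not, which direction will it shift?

no; Q > K, reaction proceeds in reverse

(G is a pure liquid — omitted from Q.)
Q = [X]²·[J]² / ([A]·[D]²·[M₂Z₃]) = (0.035)²·(0.14)² / ((0.0045)·(0.0040)²·(0.0025)) = 1.3×10⁵
Q = 1.3×10⁵ > K = 14000: net reverse reaction.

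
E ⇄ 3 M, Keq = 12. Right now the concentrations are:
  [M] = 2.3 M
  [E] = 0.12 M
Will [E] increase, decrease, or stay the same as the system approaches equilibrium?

Q = [M]³ / [E] = (2.3)³ / (0.12) = 100
Q = 100 > Keq = 12: net reverse reaction.
E is a reactant, so it increases.

increase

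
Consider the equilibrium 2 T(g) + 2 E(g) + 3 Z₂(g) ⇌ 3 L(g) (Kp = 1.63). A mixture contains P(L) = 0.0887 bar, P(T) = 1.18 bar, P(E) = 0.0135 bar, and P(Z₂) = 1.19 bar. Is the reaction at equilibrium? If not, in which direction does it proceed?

Qp = P(L)³ / (P(T)²·P(E)²·P(Z₂)³) = (0.0887)³ / ((1.18)²·(0.0135)²·(1.19)³) = 1.63
Qp = 1.63 = Kp, so the system is already at equilibrium.

no net change (already at equilibrium)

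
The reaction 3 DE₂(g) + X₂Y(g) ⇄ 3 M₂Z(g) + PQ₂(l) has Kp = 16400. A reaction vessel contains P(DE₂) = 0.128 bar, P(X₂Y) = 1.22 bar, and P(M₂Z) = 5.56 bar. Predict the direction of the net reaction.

in the reverse direction

(PQ₂ is a pure liquid — omitted from Qp.)
Qp = P(M₂Z)³ / (P(DE₂)³·P(X₂Y)) = (5.56)³ / ((0.128)³·(1.22)) = 67200
Qp = 67200 > Kp = 16400, so the reverse reaction proceeds.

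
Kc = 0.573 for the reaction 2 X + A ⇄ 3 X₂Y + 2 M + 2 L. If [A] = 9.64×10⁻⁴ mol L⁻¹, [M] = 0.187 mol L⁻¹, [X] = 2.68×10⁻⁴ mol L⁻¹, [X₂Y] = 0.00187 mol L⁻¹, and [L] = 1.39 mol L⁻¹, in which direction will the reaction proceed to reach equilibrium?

toward reactants

Qc = [X₂Y]³·[M]²·[L]² / ([X]²·[A]) = (0.00187)³·(0.187)²·(1.39)² / ((2.68×10⁻⁴)²·(9.64×10⁻⁴)) = 6.38
Qc = 6.38 > Kc = 0.573, so the reverse reaction proceeds.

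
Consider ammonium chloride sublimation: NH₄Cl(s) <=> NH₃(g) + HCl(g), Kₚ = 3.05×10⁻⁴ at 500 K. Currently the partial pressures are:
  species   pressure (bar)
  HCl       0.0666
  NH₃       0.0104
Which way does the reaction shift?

toward reactants

(NH₄Cl is a pure solid — omitted from Qₚ.)
Qₚ = P(NH₃)·P(HCl) = (0.0104)·(0.0666) = 6.93×10⁻⁴
Qₚ = 6.93×10⁻⁴ > Kₚ = 3.05×10⁻⁴, so the reverse reaction proceeds.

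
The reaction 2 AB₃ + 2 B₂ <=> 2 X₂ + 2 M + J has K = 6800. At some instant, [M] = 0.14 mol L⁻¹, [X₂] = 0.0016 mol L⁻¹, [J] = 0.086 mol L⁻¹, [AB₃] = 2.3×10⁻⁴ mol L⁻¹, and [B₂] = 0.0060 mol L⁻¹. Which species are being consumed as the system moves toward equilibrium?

Q = [X₂]²·[M]²·[J] / ([AB₃]²·[B₂]²) = (0.0016)²·(0.14)²·(0.086) / ((2.3×10⁻⁴)²·(0.0060)²) = 2300
Q = 2300 < K = 6800: net forward reaction.

AB₃, B₂ (reactants)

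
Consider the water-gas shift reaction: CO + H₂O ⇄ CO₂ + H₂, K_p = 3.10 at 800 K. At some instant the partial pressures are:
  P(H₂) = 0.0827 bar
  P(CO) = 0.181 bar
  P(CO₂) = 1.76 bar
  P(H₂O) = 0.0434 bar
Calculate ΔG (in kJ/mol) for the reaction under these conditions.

Q_p = P(CO₂)·P(H₂) / (P(CO)·P(H₂O)) = (1.76)·(0.0827) / ((0.181)·(0.0434)) = 18.5
ΔG = RT ln(Q_p/K_p) = (8.314 J mol⁻¹ K⁻¹)(800 K) × ln(18.5/3.10)
   = (6.651 kJ/mol)(1.786) = 11.9 kJ/mol
ΔG > 0, so the forward reaction is non-spontaneous (proceeds in reverse).

ΔG = 11.9 kJ/mol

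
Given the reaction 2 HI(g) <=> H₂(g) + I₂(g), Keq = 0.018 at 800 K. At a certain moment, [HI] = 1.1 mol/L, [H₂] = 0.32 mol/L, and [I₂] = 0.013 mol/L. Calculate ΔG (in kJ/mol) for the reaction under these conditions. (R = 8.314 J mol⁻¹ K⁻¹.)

Q = [H₂]·[I₂] / [HI]² = (0.32)·(0.013) / (1.1)² = 0.00344
ΔG = RT ln(Q/Keq) = (8.314 J mol⁻¹ K⁻¹)(800 K) × ln(0.00344/0.018)
   = (6.651 kJ/mol)(-1.655) = -11.0 kJ/mol
ΔG < 0, so the forward reaction is spontaneous (proceeds forward).

ΔG = -11.0 kJ/mol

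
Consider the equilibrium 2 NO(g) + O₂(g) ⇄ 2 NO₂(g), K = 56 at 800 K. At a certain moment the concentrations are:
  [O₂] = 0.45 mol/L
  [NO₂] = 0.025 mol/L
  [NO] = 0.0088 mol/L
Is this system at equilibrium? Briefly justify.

no; Q < K, reaction proceeds forward

Q = [NO₂]² / ([NO]²·[O₂]) = (0.025)² / ((0.0088)²·(0.45)) = 18
Q = 18 < K = 56: net forward reaction.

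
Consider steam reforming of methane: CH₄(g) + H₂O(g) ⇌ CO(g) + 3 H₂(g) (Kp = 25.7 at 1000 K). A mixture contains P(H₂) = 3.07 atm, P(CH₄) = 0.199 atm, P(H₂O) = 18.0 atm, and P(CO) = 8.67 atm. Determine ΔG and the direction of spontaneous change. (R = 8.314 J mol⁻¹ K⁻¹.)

ΔG = 8.33 kJ/mol; the forward reaction is non-spontaneous

Qp = P(CO)·P(H₂)³ / (P(CH₄)·P(H₂O)) = (8.67)·(3.07)³ / ((0.199)·(18.0)) = 70.0
ΔG = RT ln(Qp/Kp) = (8.314 J mol⁻¹ K⁻¹)(1000 K) × ln(70.0/25.7)
   = (8.314 kJ/mol)(1.002) = 8.33 kJ/mol
ΔG > 0, so the forward reaction is non-spontaneous (proceeds in reverse).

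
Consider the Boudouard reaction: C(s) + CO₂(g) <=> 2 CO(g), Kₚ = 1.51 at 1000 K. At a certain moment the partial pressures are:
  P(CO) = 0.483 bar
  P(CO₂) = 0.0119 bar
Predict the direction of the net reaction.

in the reverse direction

(C is a pure solid — omitted from Qₚ.)
Qₚ = P(CO)² / P(CO₂) = (0.483)² / (0.0119) = 19.6
Qₚ = 19.6 > Kₚ = 1.51, so the reverse reaction proceeds.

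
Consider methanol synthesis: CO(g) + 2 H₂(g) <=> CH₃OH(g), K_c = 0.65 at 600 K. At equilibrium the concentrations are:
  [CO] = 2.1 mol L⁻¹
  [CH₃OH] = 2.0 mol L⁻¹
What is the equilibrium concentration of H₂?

[H₂] = 1.2 mol L⁻¹

At equilibrium, K_c = [CH₃OH] / ([CO]·[H₂]²) = 0.65.
(2.0) / ((2.1)·([H₂])²) = 0.65
[H₂]² = 1.47 ⇒ [H₂] = 1.2 mol L⁻¹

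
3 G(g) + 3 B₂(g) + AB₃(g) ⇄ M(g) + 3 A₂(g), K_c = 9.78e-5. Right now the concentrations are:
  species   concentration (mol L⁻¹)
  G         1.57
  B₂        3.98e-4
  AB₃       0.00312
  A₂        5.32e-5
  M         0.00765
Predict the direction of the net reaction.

toward reactants

Q_c = [M]·[A₂]³ / ([G]³·[B₂]³·[AB₃]) = (0.00765)·(5.32e-5)³ / ((1.57)³·(3.98e-4)³·(0.00312)) = 0.00151
Q_c = 0.00151 > K_c = 9.78e-5, so the reverse reaction proceeds.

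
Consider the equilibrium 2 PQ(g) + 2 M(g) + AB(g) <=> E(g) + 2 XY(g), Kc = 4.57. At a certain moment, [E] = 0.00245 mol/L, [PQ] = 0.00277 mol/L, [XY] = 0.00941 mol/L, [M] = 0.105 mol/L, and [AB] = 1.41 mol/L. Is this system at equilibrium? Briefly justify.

no; Q < K, reaction proceeds forward

Qc = [E]·[XY]² / ([PQ]²·[M]²·[AB]) = (0.00245)·(0.00941)² / ((0.00277)²·(0.105)²·(1.41)) = 1.82
Qc = 1.82 < Kc = 4.57: net forward reaction.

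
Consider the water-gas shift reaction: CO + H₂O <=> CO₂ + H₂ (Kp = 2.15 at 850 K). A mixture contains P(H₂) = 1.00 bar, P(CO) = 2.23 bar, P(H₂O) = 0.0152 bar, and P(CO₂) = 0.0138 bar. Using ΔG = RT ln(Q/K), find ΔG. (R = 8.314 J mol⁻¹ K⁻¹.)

Qp = P(CO₂)·P(H₂) / (P(CO)·P(H₂O)) = (0.0138)·(1.00) / ((2.23)·(0.0152)) = 0.407
ΔG = RT ln(Qp/Kp) = (8.314 J mol⁻¹ K⁻¹)(850 K) × ln(0.407/2.15)
   = (7.067 kJ/mol)(-1.664) = -11.8 kJ/mol
ΔG < 0, so the forward reaction is spontaneous (proceeds forward).

ΔG = -11.8 kJ/mol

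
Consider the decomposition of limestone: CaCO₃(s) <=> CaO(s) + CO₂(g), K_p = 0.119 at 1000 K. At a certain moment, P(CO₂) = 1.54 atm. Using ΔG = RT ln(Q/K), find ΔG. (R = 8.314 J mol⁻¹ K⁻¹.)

(CaCO₃, CaO are pure solids — omitted from Q_p.)
Q_p = P(CO₂) = 1.54
ΔG = RT ln(Q_p/K_p) = (8.314 J mol⁻¹ K⁻¹)(1000 K) × ln(1.54/0.119)
   = (8.314 kJ/mol)(2.560) = 21.3 kJ/mol
ΔG > 0, so the forward reaction is non-spontaneous (proceeds in reverse).

ΔG = 21.3 kJ/mol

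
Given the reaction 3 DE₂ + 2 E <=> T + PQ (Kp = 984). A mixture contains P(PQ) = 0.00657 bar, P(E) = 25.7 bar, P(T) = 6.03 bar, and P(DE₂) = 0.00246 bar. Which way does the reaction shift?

reverse (toward reactants)

Qp = P(T)·P(PQ) / (P(DE₂)³·P(E)²) = (6.03)·(0.00657) / ((0.00246)³·(25.7)²) = 4030
Qp = 4030 > Kp = 984, so the reverse reaction proceeds.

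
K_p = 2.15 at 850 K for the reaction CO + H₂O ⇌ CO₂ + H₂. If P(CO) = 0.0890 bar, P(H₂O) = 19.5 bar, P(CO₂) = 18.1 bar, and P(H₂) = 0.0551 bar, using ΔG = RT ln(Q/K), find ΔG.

ΔG = -9.32 kJ/mol

Q_p = P(CO₂)·P(H₂) / (P(CO)·P(H₂O)) = (18.1)·(0.0551) / ((0.0890)·(19.5)) = 0.575
ΔG = RT ln(Q_p/K_p) = (8.314 J mol⁻¹ K⁻¹)(850 K) × ln(0.575/2.15)
   = (7.067 kJ/mol)(-1.319) = -9.32 kJ/mol
ΔG < 0, so the forward reaction is spontaneous (proceeds forward).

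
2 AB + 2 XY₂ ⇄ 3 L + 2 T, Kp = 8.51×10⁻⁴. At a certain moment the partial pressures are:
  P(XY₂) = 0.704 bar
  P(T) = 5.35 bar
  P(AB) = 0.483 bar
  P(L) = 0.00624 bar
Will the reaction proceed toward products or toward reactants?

Qp = P(L)³·P(T)² / (P(AB)²·P(XY₂)²) = (0.00624)³·(5.35)² / ((0.483)²·(0.704)²) = 6.01×10⁻⁵
Qp = 6.01×10⁻⁵ < Kp = 8.51×10⁻⁴, so the forward reaction proceeds.

forward (toward products)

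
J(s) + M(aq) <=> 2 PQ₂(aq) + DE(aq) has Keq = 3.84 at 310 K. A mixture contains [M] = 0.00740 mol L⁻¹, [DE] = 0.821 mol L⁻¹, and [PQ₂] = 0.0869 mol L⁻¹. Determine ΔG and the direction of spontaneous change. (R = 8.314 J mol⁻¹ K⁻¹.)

(J is a pure solid — omitted from Q.)
Q = [PQ₂]²·[DE] / [M] = (0.0869)²·(0.821) / (0.00740) = 0.838
ΔG = RT ln(Q/Keq) = (8.314 J mol⁻¹ K⁻¹)(310 K) × ln(0.838/3.84)
   = (2.577 kJ/mol)(-1.522) = -3.92 kJ/mol
ΔG < 0, so the forward reaction is spontaneous (proceeds forward).

ΔG = -3.92 kJ/mol; the forward reaction is spontaneous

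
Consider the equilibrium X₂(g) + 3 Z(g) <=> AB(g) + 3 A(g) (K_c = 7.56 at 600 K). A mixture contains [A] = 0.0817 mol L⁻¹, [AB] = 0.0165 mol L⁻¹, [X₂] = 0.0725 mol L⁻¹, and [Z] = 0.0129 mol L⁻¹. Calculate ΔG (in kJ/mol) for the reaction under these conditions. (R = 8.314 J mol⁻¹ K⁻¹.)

ΔG = 10.1 kJ/mol

Q_c = [AB]·[A]³ / ([X₂]·[Z]³) = (0.0165)·(0.0817)³ / ((0.0725)·(0.0129)³) = 57.8
ΔG = RT ln(Q_c/K_c) = (8.314 J mol⁻¹ K⁻¹)(600 K) × ln(57.8/7.56)
   = (4.988 kJ/mol)(2.034) = 10.1 kJ/mol
ΔG > 0, so the forward reaction is non-spontaneous (proceeds in reverse).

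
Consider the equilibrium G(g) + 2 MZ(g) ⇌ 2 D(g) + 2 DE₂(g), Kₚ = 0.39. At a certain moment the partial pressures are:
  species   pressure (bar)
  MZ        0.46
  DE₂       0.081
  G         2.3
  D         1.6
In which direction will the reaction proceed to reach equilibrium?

forward (toward products)

Qₚ = P(D)²·P(DE₂)² / (P(G)·P(MZ)²) = (1.6)²·(0.081)² / ((2.3)·(0.46)²) = 0.035
Qₚ = 0.035 < Kₚ = 0.39, so the forward reaction proceeds.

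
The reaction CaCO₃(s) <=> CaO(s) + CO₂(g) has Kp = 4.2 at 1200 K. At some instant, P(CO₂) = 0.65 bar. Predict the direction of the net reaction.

(CaCO₃, CaO are pure solids — omitted from Qp.)
Qp = P(CO₂) = 0.65
Qp = 0.65 < Kp = 4.2, so the forward reaction proceeds.

to the right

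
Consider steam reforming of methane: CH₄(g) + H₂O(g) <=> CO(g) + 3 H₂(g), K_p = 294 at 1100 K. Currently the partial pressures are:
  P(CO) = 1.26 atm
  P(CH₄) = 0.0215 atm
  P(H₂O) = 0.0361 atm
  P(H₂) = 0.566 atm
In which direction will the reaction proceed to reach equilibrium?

Q_p = P(CO)·P(H₂)³ / (P(CH₄)·P(H₂O)) = (1.26)·(0.566)³ / ((0.0215)·(0.0361)) = 294
Q_p = 294 = K_p, so the system is already at equilibrium.

no net change (already at equilibrium)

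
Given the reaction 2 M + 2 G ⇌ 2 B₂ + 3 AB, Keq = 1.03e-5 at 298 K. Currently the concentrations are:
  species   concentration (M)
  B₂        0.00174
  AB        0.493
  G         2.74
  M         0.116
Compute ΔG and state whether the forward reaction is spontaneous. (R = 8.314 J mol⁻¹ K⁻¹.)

Q = [B₂]²·[AB]³ / ([M]²·[G]²) = (0.00174)²·(0.493)³ / ((0.116)²·(2.74)²) = 3.59e-6
ΔG = RT ln(Q/Keq) = (8.314 J mol⁻¹ K⁻¹)(298 K) × ln(3.59e-6/1.03e-5)
   = (2.478 kJ/mol)(-1.054) = -2.61 kJ/mol
ΔG < 0, so the forward reaction is spontaneous (proceeds forward).

ΔG = -2.61 kJ/mol; the forward reaction is spontaneous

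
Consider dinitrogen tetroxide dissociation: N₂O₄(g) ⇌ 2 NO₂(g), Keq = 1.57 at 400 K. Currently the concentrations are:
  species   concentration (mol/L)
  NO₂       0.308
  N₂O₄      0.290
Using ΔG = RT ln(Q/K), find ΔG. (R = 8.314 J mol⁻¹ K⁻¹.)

ΔG = -5.22 kJ/mol

Q = [NO₂]² / [N₂O₄] = (0.308)² / (0.290) = 0.327
ΔG = RT ln(Q/Keq) = (8.314 J mol⁻¹ K⁻¹)(400 K) × ln(0.327/1.57)
   = (3.326 kJ/mol)(-1.569) = -5.22 kJ/mol
ΔG < 0, so the forward reaction is spontaneous (proceeds forward).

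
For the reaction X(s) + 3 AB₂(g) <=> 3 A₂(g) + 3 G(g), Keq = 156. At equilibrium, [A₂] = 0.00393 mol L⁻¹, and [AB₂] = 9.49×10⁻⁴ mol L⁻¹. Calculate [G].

(X is a pure solid — omitted from Keq.)
At equilibrium, Keq = [A₂]³·[G]³ / [AB₂]³ = 156.
(0.00393)³·([G])³ / (9.49×10⁻⁴)³ = 156
[G]³ = 2.20 ⇒ [G] = 1.30 mol L⁻¹

[G] = 1.30 mol L⁻¹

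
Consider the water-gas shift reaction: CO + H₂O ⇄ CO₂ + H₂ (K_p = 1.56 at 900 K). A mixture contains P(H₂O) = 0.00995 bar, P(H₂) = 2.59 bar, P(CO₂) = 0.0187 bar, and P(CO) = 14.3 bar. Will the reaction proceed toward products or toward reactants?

toward products

Q_p = P(CO₂)·P(H₂) / (P(CO)·P(H₂O)) = (0.0187)·(2.59) / ((14.3)·(0.00995)) = 0.340
Q_p = 0.340 < K_p = 1.56, so the forward reaction proceeds.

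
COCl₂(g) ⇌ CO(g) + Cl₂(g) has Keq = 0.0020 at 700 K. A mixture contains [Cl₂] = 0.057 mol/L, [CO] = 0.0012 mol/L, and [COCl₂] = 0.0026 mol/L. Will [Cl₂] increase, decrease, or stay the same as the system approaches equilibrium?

decrease

Q = [CO]·[Cl₂] / [COCl₂] = (0.0012)·(0.057) / (0.0026) = 0.026
Q = 0.026 > Keq = 0.0020: net reverse reaction.
Cl₂ is a product, so it decreases.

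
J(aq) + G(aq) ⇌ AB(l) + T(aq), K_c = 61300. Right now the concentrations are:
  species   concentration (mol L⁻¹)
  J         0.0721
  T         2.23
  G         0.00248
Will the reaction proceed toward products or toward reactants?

to the right

(AB is a pure liquid — omitted from Q_c.)
Q_c = [T] / ([J]·[G]) = (2.23) / ((0.0721)·(0.00248)) = 12500
Q_c = 12500 < K_c = 61300, so the forward reaction proceeds.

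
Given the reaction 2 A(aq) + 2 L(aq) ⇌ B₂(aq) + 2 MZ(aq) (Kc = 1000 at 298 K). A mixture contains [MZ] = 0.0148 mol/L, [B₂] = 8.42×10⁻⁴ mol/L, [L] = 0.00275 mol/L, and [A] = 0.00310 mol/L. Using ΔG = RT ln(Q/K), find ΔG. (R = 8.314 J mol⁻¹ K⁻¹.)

ΔG = 2.31 kJ/mol

Qc = [B₂]·[MZ]² / ([A]²·[L]²) = (8.42×10⁻⁴)·(0.0148)² / ((0.00310)²·(0.00275)²) = 2540
ΔG = RT ln(Qc/Kc) = (8.314 J mol⁻¹ K⁻¹)(298 K) × ln(2540/1000)
   = (2.478 kJ/mol)(0.9322) = 2.31 kJ/mol
ΔG > 0, so the forward reaction is non-spontaneous (proceeds in reverse).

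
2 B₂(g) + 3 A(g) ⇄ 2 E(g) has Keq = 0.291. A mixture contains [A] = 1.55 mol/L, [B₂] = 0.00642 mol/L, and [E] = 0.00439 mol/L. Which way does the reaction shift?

toward products

Q = [E]² / ([B₂]²·[A]³) = (0.00439)² / ((0.00642)²·(1.55)³) = 0.126
Q = 0.126 < Keq = 0.291, so the forward reaction proceeds.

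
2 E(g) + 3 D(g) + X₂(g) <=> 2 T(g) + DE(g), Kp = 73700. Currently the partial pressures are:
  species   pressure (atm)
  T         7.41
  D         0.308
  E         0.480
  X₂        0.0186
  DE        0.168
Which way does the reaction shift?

no net change (already at equilibrium)

Qp = P(T)²·P(DE) / (P(E)²·P(D)³·P(X₂)) = (7.41)²·(0.168) / ((0.480)²·(0.308)³·(0.0186)) = 73700
Qp = 73700 = Kp, so the system is already at equilibrium.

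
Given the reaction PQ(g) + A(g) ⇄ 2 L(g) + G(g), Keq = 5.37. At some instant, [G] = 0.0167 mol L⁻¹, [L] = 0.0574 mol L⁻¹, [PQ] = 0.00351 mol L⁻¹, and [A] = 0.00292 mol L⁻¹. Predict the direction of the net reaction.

neither direction; the system is at equilibrium

Q = [L]²·[G] / ([PQ]·[A]) = (0.0574)²·(0.0167) / ((0.00351)·(0.00292)) = 5.37
Q = 5.37 = Keq, so the system is already at equilibrium.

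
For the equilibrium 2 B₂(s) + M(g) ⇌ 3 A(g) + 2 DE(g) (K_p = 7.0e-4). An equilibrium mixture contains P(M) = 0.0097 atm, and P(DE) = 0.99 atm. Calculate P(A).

(B₂ is a pure solid — omitted from K_p.)
At equilibrium, K_p = P(A)³·P(DE)² / P(M) = 7.0e-4.
(P(A))³·(0.99)² / (0.0097) = 7.0e-4
P(A)³ = 6.93e-6 ⇒ P(A) = 0.019 atm

P(A) = 0.019 atm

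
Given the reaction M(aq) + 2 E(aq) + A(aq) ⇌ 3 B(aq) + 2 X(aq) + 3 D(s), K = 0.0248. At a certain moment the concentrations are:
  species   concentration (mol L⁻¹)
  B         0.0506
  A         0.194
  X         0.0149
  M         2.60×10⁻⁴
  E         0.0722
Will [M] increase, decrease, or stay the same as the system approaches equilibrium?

(D is a pure solid — omitted from Q.)
Q = [B]³·[X]² / ([M]·[E]²·[A]) = (0.0506)³·(0.0149)² / ((2.60×10⁻⁴)·(0.0722)²·(0.194)) = 0.109
Q = 0.109 > K = 0.0248: net reverse reaction.
M is a reactant, so it increases.

increase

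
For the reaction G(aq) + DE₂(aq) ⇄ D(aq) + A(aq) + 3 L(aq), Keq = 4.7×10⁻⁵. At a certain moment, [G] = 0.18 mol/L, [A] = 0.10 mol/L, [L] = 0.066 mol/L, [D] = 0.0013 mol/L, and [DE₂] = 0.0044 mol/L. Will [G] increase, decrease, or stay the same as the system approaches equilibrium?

Q = [D]·[A]·[L]³ / ([G]·[DE₂]) = (0.0013)·(0.10)·(0.066)³ / ((0.18)·(0.0044)) = 4.7×10⁻⁵
Q = 4.7×10⁻⁵ = Keq; the system is at equilibrium.

stay the same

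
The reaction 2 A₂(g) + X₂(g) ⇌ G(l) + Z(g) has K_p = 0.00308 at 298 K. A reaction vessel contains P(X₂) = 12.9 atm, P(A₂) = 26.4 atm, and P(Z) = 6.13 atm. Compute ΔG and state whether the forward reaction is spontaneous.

(G is a pure liquid — omitted from Q_p.)
Q_p = P(Z) / (P(A₂)²·P(X₂)) = (6.13) / ((26.4)²·(12.9)) = 6.82e-4
ΔG = RT ln(Q_p/K_p) = (8.314 J mol⁻¹ K⁻¹)(298 K) × ln(6.82e-4/0.00308)
   = (2.478 kJ/mol)(-1.508) = -3.74 kJ/mol
ΔG < 0, so the forward reaction is spontaneous (proceeds forward).

ΔG = -3.74 kJ/mol; the forward reaction is spontaneous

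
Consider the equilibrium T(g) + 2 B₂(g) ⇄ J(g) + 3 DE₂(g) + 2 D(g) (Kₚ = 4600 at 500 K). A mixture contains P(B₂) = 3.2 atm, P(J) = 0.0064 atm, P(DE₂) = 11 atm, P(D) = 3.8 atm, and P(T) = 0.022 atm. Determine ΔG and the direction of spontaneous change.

ΔG = -8.86 kJ/mol; the forward reaction is spontaneous

Qₚ = P(J)·P(DE₂)³·P(D)² / (P(T)·P(B₂)²) = (0.0064)·(11)³·(3.8)² / ((0.022)·(3.2)²) = 546
ΔG = RT ln(Qₚ/Kₚ) = (8.314 J mol⁻¹ K⁻¹)(500 K) × ln(546/4600)
   = (4.157 kJ/mol)(-2.131) = -8.86 kJ/mol
ΔG < 0, so the forward reaction is spontaneous (proceeds forward).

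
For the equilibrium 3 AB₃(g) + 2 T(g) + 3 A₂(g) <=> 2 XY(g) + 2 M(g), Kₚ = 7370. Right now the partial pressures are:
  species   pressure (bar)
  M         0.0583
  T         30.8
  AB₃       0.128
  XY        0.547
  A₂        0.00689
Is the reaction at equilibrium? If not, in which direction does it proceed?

Qₚ = P(XY)²·P(M)² / (P(AB₃)³·P(T)²·P(A₂)³) = (0.547)²·(0.0583)² / ((0.128)³·(30.8)²·(0.00689)³) = 1560
Qₚ = 1560 < Kₚ = 7370, so the forward reaction proceeds.

toward products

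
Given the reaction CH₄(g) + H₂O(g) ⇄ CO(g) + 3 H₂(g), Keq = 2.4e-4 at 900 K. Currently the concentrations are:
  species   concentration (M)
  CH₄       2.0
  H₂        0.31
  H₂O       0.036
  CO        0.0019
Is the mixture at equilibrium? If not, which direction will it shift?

Q = [CO]·[H₂]³ / ([CH₄]·[H₂O]) = (0.0019)·(0.31)³ / ((2.0)·(0.036)) = 7.9e-4
Q = 7.9e-4 > Keq = 2.4e-4: net reverse reaction.

no; Q > K, reaction proceeds in reverse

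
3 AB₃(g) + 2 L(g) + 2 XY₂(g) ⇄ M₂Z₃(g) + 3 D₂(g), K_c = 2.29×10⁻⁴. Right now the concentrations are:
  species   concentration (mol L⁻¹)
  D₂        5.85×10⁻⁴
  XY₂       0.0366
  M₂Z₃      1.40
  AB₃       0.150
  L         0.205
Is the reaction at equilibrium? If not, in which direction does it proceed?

toward reactants

Q_c = [M₂Z₃]·[D₂]³ / ([AB₃]³·[L]²·[XY₂]²) = (1.40)·(5.85×10⁻⁴)³ / ((0.150)³·(0.205)²·(0.0366)²) = 0.00148
Q_c = 0.00148 > K_c = 2.29×10⁻⁴, so the reverse reaction proceeds.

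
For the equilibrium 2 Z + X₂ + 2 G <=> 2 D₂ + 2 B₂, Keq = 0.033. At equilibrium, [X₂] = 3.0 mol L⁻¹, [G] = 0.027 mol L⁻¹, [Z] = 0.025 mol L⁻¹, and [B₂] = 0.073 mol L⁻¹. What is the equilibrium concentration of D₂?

At equilibrium, Keq = [D₂]²·[B₂]² / ([Z]²·[X₂]·[G]²) = 0.033.
([D₂])²·(0.073)² / ((0.025)²·(3.0)·(0.027)²) = 0.033
[D₂]² = 8.46×10⁻⁶ ⇒ [D₂] = 0.0029 mol L⁻¹

[D₂] = 0.0029 mol L⁻¹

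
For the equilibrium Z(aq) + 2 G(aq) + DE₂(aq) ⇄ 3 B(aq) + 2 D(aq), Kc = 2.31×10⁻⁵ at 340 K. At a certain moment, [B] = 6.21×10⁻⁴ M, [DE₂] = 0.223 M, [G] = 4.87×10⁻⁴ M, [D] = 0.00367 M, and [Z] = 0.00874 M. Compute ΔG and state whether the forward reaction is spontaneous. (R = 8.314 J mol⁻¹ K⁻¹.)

ΔG = -3.38 kJ/mol; the forward reaction is spontaneous

Qc = [B]³·[D]² / ([Z]·[G]²·[DE₂]) = (6.21×10⁻⁴)³·(0.00367)² / ((0.00874)·(4.87×10⁻⁴)²·(0.223)) = 6.98×10⁻⁶
ΔG = RT ln(Qc/Kc) = (8.314 J mol⁻¹ K⁻¹)(340 K) × ln(6.98×10⁻⁶/2.31×10⁻⁵)
   = (2.827 kJ/mol)(-1.197) = -3.38 kJ/mol
ΔG < 0, so the forward reaction is spontaneous (proceeds forward).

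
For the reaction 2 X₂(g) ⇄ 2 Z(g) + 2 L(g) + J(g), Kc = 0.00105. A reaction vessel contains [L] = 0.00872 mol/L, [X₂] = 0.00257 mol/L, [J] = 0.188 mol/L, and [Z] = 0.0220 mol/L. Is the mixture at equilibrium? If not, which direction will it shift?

Qc = [Z]²·[L]²·[J] / [X₂]² = (0.0220)²·(0.00872)²·(0.188) / (0.00257)² = 0.00105
Qc = 0.00105 = Kc; the system is at equilibrium.

yes, at equilibrium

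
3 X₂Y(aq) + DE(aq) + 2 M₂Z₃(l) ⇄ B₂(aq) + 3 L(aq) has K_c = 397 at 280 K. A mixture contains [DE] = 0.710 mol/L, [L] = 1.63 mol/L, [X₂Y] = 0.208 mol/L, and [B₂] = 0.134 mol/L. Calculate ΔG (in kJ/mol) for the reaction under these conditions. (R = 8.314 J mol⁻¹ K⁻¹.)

ΔG = -3.43 kJ/mol

(M₂Z₃ is a pure liquid — omitted from Q_c.)
Q_c = [B₂]·[L]³ / ([X₂Y]³·[DE]) = (0.134)·(1.63)³ / ((0.208)³·(0.710)) = 90.8
ΔG = RT ln(Q_c/K_c) = (8.314 J mol⁻¹ K⁻¹)(280 K) × ln(90.8/397)
   = (2.328 kJ/mol)(-1.475) = -3.43 kJ/mol
ΔG < 0, so the forward reaction is spontaneous (proceeds forward).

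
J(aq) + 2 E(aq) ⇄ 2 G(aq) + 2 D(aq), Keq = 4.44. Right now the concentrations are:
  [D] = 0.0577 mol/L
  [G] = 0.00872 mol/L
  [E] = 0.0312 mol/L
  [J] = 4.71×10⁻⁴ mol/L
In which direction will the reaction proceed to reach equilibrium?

Q = [G]²·[D]² / ([J]·[E]²) = (0.00872)²·(0.0577)² / ((4.71×10⁻⁴)·(0.0312)²) = 0.552
Q = 0.552 < Keq = 4.44, so the forward reaction proceeds.

in the forward direction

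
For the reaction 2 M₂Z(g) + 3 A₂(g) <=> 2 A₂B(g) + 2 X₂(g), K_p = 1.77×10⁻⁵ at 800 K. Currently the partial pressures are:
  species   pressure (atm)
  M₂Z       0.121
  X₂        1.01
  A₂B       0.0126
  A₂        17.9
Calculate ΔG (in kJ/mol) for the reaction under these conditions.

ΔG = -14.7 kJ/mol

Q_p = P(A₂B)²·P(X₂)² / (P(M₂Z)²·P(A₂)³) = (0.0126)²·(1.01)² / ((0.121)²·(17.9)³) = 1.93×10⁻⁶
ΔG = RT ln(Q_p/K_p) = (8.314 J mol⁻¹ K⁻¹)(800 K) × ln(1.93×10⁻⁶/1.77×10⁻⁵)
   = (6.651 kJ/mol)(-2.216) = -14.7 kJ/mol
ΔG < 0, so the forward reaction is spontaneous (proceeds forward).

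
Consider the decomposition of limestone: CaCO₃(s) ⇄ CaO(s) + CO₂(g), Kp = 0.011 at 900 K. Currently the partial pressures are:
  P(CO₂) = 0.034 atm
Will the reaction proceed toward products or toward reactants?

in the reverse direction

(CaCO₃, CaO are pure solids — omitted from Qp.)
Qp = P(CO₂) = 0.034
Qp = 0.034 > Kp = 0.011, so the reverse reaction proceeds.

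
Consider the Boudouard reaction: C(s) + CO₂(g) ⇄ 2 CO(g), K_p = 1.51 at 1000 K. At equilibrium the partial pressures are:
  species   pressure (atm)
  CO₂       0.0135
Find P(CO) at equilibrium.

P(CO) = 0.143 atm

(C is a pure solid — omitted from K_p.)
At equilibrium, K_p = P(CO)² / P(CO₂) = 1.51.
(P(CO))² / (0.0135) = 1.51
P(CO)² = 0.0204 ⇒ P(CO) = 0.143 atm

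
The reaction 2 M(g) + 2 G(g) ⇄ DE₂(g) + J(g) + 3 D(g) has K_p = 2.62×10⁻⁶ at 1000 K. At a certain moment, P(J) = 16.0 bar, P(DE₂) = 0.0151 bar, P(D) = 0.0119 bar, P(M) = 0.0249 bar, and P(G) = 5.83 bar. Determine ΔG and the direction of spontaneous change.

ΔG = 16.6 kJ/mol; the forward reaction is non-spontaneous

Q_p = P(DE₂)·P(J)·P(D)³ / (P(M)²·P(G)²) = (0.0151)·(16.0)·(0.0119)³ / ((0.0249)²·(5.83)²) = 1.93×10⁻⁵
ΔG = RT ln(Q_p/K_p) = (8.314 J mol⁻¹ K⁻¹)(1000 K) × ln(1.93×10⁻⁵/2.62×10⁻⁶)
   = (8.314 kJ/mol)(1.997) = 16.6 kJ/mol
ΔG > 0, so the forward reaction is non-spontaneous (proceeds in reverse).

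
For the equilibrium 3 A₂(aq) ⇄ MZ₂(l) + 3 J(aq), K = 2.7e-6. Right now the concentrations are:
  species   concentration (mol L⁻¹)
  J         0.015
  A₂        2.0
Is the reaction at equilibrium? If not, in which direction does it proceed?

toward products

(MZ₂ is a pure liquid — omitted from Q.)
Q = [J]³ / [A₂]³ = (0.015)³ / (2.0)³ = 4.2e-7
Q = 4.2e-7 < K = 2.7e-6, so the forward reaction proceeds.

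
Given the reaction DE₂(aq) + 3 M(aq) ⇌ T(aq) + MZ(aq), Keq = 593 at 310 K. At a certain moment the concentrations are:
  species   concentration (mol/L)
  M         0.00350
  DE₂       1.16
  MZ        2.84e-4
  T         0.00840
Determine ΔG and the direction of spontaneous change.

Q = [T]·[MZ] / ([DE₂]·[M]³) = (0.00840)·(2.84e-4) / ((1.16)·(0.00350)³) = 48.0
ΔG = RT ln(Q/Keq) = (8.314 J mol⁻¹ K⁻¹)(310 K) × ln(48.0/593)
   = (2.577 kJ/mol)(-2.514) = -6.48 kJ/mol
ΔG < 0, so the forward reaction is spontaneous (proceeds forward).

ΔG = -6.48 kJ/mol; the forward reaction is spontaneous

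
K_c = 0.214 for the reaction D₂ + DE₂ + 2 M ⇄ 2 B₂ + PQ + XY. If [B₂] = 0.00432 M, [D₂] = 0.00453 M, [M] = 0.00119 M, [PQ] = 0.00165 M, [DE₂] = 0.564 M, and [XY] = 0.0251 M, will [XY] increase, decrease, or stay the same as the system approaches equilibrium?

stay the same

Q_c = [B₂]²·[PQ]·[XY] / ([D₂]·[DE₂]·[M]²) = (0.00432)²·(0.00165)·(0.0251) / ((0.00453)·(0.564)·(0.00119)²) = 0.214
Q_c = 0.214 = K_c; the system is at equilibrium.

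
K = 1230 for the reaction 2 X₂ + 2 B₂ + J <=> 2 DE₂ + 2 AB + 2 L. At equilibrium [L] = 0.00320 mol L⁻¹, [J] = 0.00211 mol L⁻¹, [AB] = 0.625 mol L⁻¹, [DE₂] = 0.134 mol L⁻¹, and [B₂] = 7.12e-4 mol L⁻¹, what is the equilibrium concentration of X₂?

[X₂] = 0.234 mol L⁻¹

At equilibrium, K = [DE₂]²·[AB]²·[L]² / ([X₂]²·[B₂]²·[J]) = 1230.
(0.134)²·(0.625)²·(0.00320)² / (([X₂])²·(7.12e-4)²·(0.00211)) = 1230
[X₂]² = 0.0546 ⇒ [X₂] = 0.234 mol L⁻¹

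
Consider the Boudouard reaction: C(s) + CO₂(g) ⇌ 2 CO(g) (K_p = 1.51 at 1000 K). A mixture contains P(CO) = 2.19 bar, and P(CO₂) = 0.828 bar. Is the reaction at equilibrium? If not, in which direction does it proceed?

(C is a pure solid — omitted from Q_p.)
Q_p = P(CO)² / P(CO₂) = (2.19)² / (0.828) = 5.79
Q_p = 5.79 > K_p = 1.51, so the reverse reaction proceeds.

to the left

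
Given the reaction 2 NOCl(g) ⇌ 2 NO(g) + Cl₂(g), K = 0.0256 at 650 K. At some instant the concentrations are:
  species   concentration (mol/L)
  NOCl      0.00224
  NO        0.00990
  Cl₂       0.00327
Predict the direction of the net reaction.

toward reactants

Q = [NO]²·[Cl₂] / [NOCl]² = (0.00990)²·(0.00327) / (0.00224)² = 0.0639
Q = 0.0639 > K = 0.0256, so the reverse reaction proceeds.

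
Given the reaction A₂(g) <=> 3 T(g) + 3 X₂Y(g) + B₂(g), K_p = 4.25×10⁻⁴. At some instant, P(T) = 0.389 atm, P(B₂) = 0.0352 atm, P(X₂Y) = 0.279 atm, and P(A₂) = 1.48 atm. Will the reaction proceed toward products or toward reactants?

forward (toward products)

Q_p = P(T)³·P(X₂Y)³·P(B₂) / P(A₂) = (0.389)³·(0.279)³·(0.0352) / (1.48) = 3.04×10⁻⁵
Q_p = 3.04×10⁻⁵ < K_p = 4.25×10⁻⁴, so the forward reaction proceeds.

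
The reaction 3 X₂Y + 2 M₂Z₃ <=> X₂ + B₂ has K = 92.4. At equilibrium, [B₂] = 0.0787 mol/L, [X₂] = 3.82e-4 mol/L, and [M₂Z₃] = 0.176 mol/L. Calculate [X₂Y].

[X₂Y] = 0.0219 mol/L

At equilibrium, K = [X₂]·[B₂] / ([X₂Y]³·[M₂Z₃]²) = 92.4.
(3.82e-4)·(0.0787) / (([X₂Y])³·(0.176)²) = 92.4
[X₂Y]³ = 1.05e-5 ⇒ [X₂Y] = 0.0219 mol/L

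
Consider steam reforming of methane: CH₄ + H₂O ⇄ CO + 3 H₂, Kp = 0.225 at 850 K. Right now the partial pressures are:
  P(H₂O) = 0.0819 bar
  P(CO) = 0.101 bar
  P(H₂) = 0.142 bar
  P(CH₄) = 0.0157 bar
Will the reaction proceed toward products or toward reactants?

Qp = P(CO)·P(H₂)³ / (P(CH₄)·P(H₂O)) = (0.101)·(0.142)³ / ((0.0157)·(0.0819)) = 0.225
Qp = 0.225 = Kp, so the system is already at equilibrium.

neither direction; the system is at equilibrium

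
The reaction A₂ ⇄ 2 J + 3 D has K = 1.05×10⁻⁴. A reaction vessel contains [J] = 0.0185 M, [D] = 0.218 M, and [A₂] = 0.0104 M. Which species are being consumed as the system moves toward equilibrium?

Q = [J]²·[D]³ / [A₂] = (0.0185)²·(0.218)³ / (0.0104) = 3.41×10⁻⁴
Q = 3.41×10⁻⁴ > K = 1.05×10⁻⁴: net reverse reaction.

J, D (products)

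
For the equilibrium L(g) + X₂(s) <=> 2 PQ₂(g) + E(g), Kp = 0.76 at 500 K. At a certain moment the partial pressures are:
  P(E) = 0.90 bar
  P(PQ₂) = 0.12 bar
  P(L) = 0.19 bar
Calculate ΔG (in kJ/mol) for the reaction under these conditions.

(X₂ is a pure solid — omitted from Qp.)
Qp = P(PQ₂)²·P(E) / P(L) = (0.12)²·(0.90) / (0.19) = 0.0682
ΔG = RT ln(Qp/Kp) = (8.314 J mol⁻¹ K⁻¹)(500 K) × ln(0.0682/0.76)
   = (4.157 kJ/mol)(-2.411) = -10.0 kJ/mol
ΔG < 0, so the forward reaction is spontaneous (proceeds forward).

ΔG = -10.0 kJ/mol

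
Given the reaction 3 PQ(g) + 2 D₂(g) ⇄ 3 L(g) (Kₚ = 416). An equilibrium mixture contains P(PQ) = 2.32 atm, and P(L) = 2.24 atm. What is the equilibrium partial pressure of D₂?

At equilibrium, Kₚ = P(L)³ / (P(PQ)³·P(D₂)²) = 416.
(2.24)³ / ((2.32)³·(P(D₂))²) = 416
P(D₂)² = 0.00216 ⇒ P(D₂) = 0.0465 atm

P(D₂) = 0.0465 atm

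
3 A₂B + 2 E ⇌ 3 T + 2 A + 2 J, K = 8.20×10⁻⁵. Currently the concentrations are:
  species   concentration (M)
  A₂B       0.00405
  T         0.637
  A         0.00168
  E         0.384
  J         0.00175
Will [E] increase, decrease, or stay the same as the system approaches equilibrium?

increase

Q = [T]³·[A]²·[J]² / ([A₂B]³·[E]²) = (0.637)³·(0.00168)²·(0.00175)² / ((0.00405)³·(0.384)²) = 2.28×10⁻⁴
Q = 2.28×10⁻⁴ > K = 8.20×10⁻⁵: net reverse reaction.
E is a reactant, so it increases.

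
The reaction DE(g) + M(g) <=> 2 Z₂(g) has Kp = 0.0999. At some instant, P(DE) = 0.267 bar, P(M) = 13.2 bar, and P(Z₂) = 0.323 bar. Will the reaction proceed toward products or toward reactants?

Qp = P(Z₂)² / (P(DE)·P(M)) = (0.323)² / ((0.267)·(13.2)) = 0.0296
Qp = 0.0296 < Kp = 0.0999, so the forward reaction proceeds.

to the right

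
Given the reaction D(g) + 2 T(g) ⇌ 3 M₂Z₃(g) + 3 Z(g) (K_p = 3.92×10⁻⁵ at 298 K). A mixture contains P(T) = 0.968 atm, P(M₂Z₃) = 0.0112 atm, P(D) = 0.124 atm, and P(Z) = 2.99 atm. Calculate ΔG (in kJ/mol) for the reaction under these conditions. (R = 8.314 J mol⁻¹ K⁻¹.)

ΔG = 5.23 kJ/mol

Q_p = P(M₂Z₃)³·P(Z)³ / (P(D)·P(T)²) = (0.0112)³·(2.99)³ / ((0.124)·(0.968)²) = 3.23×10⁻⁴
ΔG = RT ln(Q_p/K_p) = (8.314 J mol⁻¹ K⁻¹)(298 K) × ln(3.23×10⁻⁴/3.92×10⁻⁵)
   = (2.478 kJ/mol)(2.109) = 5.23 kJ/mol
ΔG > 0, so the forward reaction is non-spontaneous (proceeds in reverse).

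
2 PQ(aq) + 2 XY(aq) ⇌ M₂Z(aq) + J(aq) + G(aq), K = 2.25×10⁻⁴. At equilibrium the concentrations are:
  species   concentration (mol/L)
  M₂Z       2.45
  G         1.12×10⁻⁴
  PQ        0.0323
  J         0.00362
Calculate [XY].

At equilibrium, K = [M₂Z]·[J]·[G] / ([PQ]²·[XY]²) = 2.25×10⁻⁴.
(2.45)·(0.00362)·(1.12×10⁻⁴) / ((0.0323)²·([XY])²) = 2.25×10⁻⁴
[XY]² = 4.23 ⇒ [XY] = 2.06 mol/L

[XY] = 2.06 mol/L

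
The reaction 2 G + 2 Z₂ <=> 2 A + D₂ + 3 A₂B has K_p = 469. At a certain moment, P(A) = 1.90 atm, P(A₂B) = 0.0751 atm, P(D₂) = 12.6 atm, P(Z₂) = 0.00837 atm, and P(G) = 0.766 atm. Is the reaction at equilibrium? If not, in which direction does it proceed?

neither direction; the system is at equilibrium

Q_p = P(A)²·P(D₂)·P(A₂B)³ / (P(G)²·P(Z₂)²) = (1.90)²·(12.6)·(0.0751)³ / ((0.766)²·(0.00837)²) = 469
Q_p = 469 = K_p, so the system is already at equilibrium.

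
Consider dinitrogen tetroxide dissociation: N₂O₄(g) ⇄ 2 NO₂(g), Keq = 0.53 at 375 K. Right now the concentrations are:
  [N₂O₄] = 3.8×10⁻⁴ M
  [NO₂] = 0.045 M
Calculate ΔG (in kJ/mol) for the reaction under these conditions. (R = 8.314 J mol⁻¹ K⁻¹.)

Q = [NO₂]² / [N₂O₄] = (0.045)² / (3.8×10⁻⁴) = 5.33
ΔG = RT ln(Q/Keq) = (8.314 J mol⁻¹ K⁻¹)(375 K) × ln(5.33/0.53)
   = (3.118 kJ/mol)(2.308) = 7.20 kJ/mol
ΔG > 0, so the forward reaction is non-spontaneous (proceeds in reverse).

ΔG = 7.20 kJ/mol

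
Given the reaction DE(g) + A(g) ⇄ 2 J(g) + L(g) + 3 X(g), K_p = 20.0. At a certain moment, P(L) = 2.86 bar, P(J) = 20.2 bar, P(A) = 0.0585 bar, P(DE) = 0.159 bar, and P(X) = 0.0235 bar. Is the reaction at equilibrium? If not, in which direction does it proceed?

Q_p = P(J)²·P(L)·P(X)³ / (P(DE)·P(A)) = (20.2)²·(2.86)·(0.0235)³ / ((0.159)·(0.0585)) = 1.63
Q_p = 1.63 < K_p = 20.0, so the forward reaction proceeds.

to the right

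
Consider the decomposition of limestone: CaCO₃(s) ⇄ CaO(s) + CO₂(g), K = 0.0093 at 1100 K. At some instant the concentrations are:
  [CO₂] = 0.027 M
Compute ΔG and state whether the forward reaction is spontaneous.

(CaCO₃, CaO are pure solids — omitted from Q.)
Q = [CO₂] = 0.0270
ΔG = RT ln(Q/K) = (8.314 J mol⁻¹ K⁻¹)(1100 K) × ln(0.0270/0.0093)
   = (9.145 kJ/mol)(1.066) = 9.75 kJ/mol
ΔG > 0, so the forward reaction is non-spontaneous (proceeds in reverse).

ΔG = 9.75 kJ/mol; the forward reaction is non-spontaneous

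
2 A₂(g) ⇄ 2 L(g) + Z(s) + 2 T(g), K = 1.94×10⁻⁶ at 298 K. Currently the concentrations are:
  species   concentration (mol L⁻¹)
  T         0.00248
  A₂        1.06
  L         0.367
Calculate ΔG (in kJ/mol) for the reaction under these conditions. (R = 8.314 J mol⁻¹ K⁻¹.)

(Z is a pure solid — omitted from Q.)
Q = [L]²·[T]² / [A₂]² = (0.367)²·(0.00248)² / (1.06)² = 7.37×10⁻⁷
ΔG = RT ln(Q/K) = (8.314 J mol⁻¹ K⁻¹)(298 K) × ln(7.37×10⁻⁷/1.94×10⁻⁶)
   = (2.478 kJ/mol)(-0.9679) = -2.40 kJ/mol
ΔG < 0, so the forward reaction is spontaneous (proceeds forward).

ΔG = -2.40 kJ/mol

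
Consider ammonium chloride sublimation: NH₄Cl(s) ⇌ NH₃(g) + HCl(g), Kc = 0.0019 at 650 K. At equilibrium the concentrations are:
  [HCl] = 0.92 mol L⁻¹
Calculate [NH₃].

(NH₄Cl is a pure solid — omitted from Kc.)
At equilibrium, Kc = [NH₃]·[HCl] = 0.0019.
([NH₃])·(0.92) = 0.0019
[NH₃] = 0.00207 = 0.0021 mol L⁻¹

[NH₃] = 0.0021 mol L⁻¹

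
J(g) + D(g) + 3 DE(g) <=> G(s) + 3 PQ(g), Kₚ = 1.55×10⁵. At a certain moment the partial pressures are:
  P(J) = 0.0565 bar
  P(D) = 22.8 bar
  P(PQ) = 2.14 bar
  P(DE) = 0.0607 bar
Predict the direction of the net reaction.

(G is a pure solid — omitted from Qₚ.)
Qₚ = P(PQ)³ / (P(J)·P(D)·P(DE)³) = (2.14)³ / ((0.0565)·(22.8)·(0.0607)³) = 34000
Qₚ = 34000 < Kₚ = 1.55×10⁵, so the forward reaction proceeds.

forward (toward products)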